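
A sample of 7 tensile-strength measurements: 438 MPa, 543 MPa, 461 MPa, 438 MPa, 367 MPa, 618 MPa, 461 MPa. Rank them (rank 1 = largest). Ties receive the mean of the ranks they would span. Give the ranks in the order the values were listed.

5.5, 2, 3.5, 5.5, 7, 1, 3.5

Sorted (descending): 618, 543, 461, 461, 438, 438, 367
The 2 values of 461 occupy positions 3–4 → average rank (3+4)/2 = 3.5.
The 2 values of 438 occupy positions 5–6 → average rank (5+6)/2 = 5.5.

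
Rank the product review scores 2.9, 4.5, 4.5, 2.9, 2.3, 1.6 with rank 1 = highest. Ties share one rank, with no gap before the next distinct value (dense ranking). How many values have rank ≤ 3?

Sorted (descending): 4.5, 4.5, 2.9, 2.9, 2.3, 1.6
The 2 values of 4.5 share dense rank 1.
The 2 values of 2.9 share dense rank 2.
Remaining distinct values take the next consecutive integers.
Ranks ≤ 3: {1, 1, 2, 2, 3} → 5 values.

5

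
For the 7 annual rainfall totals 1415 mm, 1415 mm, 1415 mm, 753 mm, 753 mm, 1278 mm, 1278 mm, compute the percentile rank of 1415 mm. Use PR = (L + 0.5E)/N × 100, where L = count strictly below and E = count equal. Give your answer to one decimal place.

78.6

N = 7.
Strictly below 1415: 4. Equal to 1415: 3.
PR = (4 + 0.5·3)/7 × 100 = 78.6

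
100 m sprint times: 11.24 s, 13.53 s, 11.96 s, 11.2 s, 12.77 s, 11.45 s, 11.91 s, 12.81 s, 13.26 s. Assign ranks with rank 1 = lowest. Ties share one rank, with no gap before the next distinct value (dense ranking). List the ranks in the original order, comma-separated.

Sorted (ascending): 11.2, 11.24, 11.45, 11.91, 11.96, 12.77, 12.81, 13.26, 13.53
No ties — each value takes its position as its rank.

2, 9, 5, 1, 6, 3, 4, 7, 8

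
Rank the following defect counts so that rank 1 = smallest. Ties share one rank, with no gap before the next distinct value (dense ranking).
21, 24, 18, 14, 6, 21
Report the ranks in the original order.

Sorted (ascending): 6, 14, 18, 21, 21, 24
The 2 values of 21 share dense rank 4.
Remaining distinct values take the next consecutive integers.

4, 5, 3, 2, 1, 4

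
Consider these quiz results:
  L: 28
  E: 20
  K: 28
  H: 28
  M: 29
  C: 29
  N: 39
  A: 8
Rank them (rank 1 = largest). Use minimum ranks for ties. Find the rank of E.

Sorted (descending): 39, 29, 29, 28, 28, 28, 20, 8
The 2 values of 29 occupy positions 2–3 → each gets rank 2.
The 3 values of 28 occupy positions 4–6 → each gets rank 4.
E has value 20 → rank 7.

7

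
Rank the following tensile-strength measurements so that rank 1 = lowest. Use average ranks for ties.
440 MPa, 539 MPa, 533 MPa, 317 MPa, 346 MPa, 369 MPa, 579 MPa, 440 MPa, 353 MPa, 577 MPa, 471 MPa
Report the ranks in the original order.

Sorted (ascending): 317, 346, 353, 369, 440, 440, 471, 533, 539, 577, 579
The 2 values of 440 occupy positions 5–6 → average rank (5+6)/2 = 5.5.

5.5, 9, 8, 1, 2, 4, 11, 5.5, 3, 10, 7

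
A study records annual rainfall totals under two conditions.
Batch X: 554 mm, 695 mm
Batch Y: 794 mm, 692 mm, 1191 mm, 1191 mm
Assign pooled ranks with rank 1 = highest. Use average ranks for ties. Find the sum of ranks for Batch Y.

11

Sorted (descending): 1191, 1191, 794, 695, 692, 554
The 2 values of 1191 occupy positions 1–2 → average rank (1+2)/2 = 1.5.
Batch Y values → pooled ranks: 794→3, 692→5, 1191→1.5, 1191→1.5
Rank sum = 3 + 5 + 1.5 + 1.5 = 11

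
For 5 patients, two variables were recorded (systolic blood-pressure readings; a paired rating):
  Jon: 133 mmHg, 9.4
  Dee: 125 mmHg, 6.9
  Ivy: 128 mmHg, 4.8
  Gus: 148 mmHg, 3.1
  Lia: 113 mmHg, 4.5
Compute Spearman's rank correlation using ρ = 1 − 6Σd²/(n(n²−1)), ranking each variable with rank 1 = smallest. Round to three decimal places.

Ranks of variable 1: 4, 2, 3, 5, 1
Ranks of variable 2: 5, 4, 3, 1, 2
d = r₁ − r₂: -1, -2, 0, 4, -1
d²: 1, 4, 0, 16, 1; Σd² = 22
ρ = 1 − 6·22/(5·24) = 1 − 132/120 = -0.100

-0.100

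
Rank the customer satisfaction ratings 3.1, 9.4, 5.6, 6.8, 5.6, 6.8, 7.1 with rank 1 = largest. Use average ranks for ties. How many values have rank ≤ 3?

2

Sorted (descending): 9.4, 7.1, 6.8, 6.8, 5.6, 5.6, 3.1
The 2 values of 6.8 occupy positions 3–4 → average rank (3+4)/2 = 3.5.
The 2 values of 5.6 occupy positions 5–6 → average rank (5+6)/2 = 5.5.
Ranks ≤ 3: {1, 2} → 2 values.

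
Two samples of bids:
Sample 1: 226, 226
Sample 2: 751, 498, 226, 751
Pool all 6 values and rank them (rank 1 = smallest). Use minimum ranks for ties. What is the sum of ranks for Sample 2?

Sorted (ascending): 226, 226, 226, 498, 751, 751
The 3 values of 226 occupy positions 1–3 → each gets rank 1.
The 2 values of 751 occupy positions 5–6 → each gets rank 5.
Sample 2 values → pooled ranks: 751→5, 498→4, 226→1, 751→5
Rank sum = 5 + 4 + 1 + 5 = 15

15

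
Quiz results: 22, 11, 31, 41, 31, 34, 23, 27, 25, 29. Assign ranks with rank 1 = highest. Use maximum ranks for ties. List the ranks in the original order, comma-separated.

9, 10, 4, 1, 4, 2, 8, 6, 7, 5

Sorted (descending): 41, 34, 31, 31, 29, 27, 25, 23, 22, 11
The 2 values of 31 occupy positions 3–4 → each gets rank 4.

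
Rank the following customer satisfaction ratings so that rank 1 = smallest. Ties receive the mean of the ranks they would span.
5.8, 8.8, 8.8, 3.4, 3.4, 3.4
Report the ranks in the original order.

Sorted (ascending): 3.4, 3.4, 3.4, 5.8, 8.8, 8.8
The 3 values of 3.4 occupy positions 1–3 → average rank 2.
The 2 values of 8.8 occupy positions 5–6 → average rank (5+6)/2 = 5.5.

4, 5.5, 5.5, 2, 2, 2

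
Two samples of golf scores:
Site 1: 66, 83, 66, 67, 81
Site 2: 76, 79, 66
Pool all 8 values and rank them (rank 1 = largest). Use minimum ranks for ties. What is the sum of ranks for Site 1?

Sorted (descending): 83, 81, 79, 76, 67, 66, 66, 66
The 3 values of 66 occupy positions 6–8 → each gets rank 6.
Site 1 values → pooled ranks: 66→6, 83→1, 66→6, 67→5, 81→2
Rank sum = 6 + 1 + 6 + 5 + 2 = 20

20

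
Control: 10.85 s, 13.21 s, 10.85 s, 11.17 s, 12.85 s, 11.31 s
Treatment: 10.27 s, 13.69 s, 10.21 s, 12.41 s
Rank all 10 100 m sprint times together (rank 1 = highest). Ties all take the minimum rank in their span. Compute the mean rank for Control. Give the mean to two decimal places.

Sorted (descending): 13.69, 13.21, 12.85, 12.41, 11.31, 11.17, 10.85, 10.85, 10.27, 10.21
The 2 values of 10.85 occupy positions 7–8 → each gets rank 7.
Control values → pooled ranks: 10.85→7, 13.21→2, 10.85→7, 11.17→6, 12.85→3, 11.31→5
Mean rank = (7 + 2 + 7 + 6 + 3 + 5) / 6 = 5.00

5.00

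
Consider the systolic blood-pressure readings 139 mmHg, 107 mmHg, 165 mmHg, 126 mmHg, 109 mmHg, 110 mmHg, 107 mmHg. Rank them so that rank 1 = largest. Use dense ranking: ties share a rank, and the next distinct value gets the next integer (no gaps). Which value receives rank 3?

Sorted (descending): 165, 139, 126, 110, 109, 107, 107
The 2 values of 107 share dense rank 6.
Remaining distinct values take the next consecutive integers.
Rank 3 → value 126.

126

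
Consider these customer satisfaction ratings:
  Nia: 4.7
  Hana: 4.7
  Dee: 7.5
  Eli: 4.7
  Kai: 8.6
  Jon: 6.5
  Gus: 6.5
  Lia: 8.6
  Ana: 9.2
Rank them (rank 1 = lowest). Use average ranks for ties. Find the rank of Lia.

Sorted (ascending): 4.7, 4.7, 4.7, 6.5, 6.5, 7.5, 8.6, 8.6, 9.2
The 3 values of 4.7 occupy positions 1–3 → average rank 2.
The 2 values of 6.5 occupy positions 4–5 → average rank (4+5)/2 = 4.5.
The 2 values of 8.6 occupy positions 7–8 → average rank (7+8)/2 = 7.5.
Lia has value 8.6 → rank 7.5.

7.5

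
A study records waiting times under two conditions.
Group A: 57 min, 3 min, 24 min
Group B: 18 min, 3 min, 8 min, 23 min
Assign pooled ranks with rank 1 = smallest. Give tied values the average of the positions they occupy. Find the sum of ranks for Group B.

13.5

Sorted (ascending): 3, 3, 8, 18, 23, 24, 57
The 2 values of 3 occupy positions 1–2 → average rank (1+2)/2 = 1.5.
Group B values → pooled ranks: 18→4, 3→1.5, 8→3, 23→5
Rank sum = 4 + 1.5 + 3 + 5 = 13.5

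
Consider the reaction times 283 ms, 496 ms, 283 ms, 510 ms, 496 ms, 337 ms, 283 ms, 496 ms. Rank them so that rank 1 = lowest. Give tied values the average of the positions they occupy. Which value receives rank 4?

Sorted (ascending): 283, 283, 283, 337, 496, 496, 496, 510
The 3 values of 283 occupy positions 1–3 → average rank 2.
The 3 values of 496 occupy positions 5–7 → average rank 6.
Rank 4 → value 337.

337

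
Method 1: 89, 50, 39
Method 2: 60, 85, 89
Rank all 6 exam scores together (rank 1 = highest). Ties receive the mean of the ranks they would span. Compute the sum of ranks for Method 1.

12.5

Sorted (descending): 89, 89, 85, 60, 50, 39
The 2 values of 89 occupy positions 1–2 → average rank (1+2)/2 = 1.5.
Method 1 values → pooled ranks: 89→1.5, 50→5, 39→6
Rank sum = 1.5 + 5 + 6 = 12.5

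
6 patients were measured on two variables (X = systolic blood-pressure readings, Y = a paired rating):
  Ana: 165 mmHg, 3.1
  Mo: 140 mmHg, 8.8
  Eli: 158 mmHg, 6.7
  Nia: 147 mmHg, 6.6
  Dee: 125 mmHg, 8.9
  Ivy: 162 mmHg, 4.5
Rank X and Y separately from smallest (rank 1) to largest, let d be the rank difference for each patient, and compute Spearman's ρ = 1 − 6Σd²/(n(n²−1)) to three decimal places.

Ranks of variable 1: 6, 2, 4, 3, 1, 5
Ranks of variable 2: 1, 5, 4, 3, 6, 2
d = r₁ − r₂: 5, -3, 0, 0, -5, 3
d²: 25, 9, 0, 0, 25, 9; Σd² = 68
ρ = 1 − 6·68/(6·35) = 1 − 408/210 = -0.943

-0.943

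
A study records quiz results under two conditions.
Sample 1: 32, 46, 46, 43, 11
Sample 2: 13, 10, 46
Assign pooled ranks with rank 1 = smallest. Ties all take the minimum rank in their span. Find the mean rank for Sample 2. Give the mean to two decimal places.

3.33

Sorted (ascending): 10, 11, 13, 32, 43, 46, 46, 46
The 3 values of 46 occupy positions 6–8 → each gets rank 6.
Sample 2 values → pooled ranks: 13→3, 10→1, 46→6
Mean rank = (3 + 1 + 6) / 3 = 3.33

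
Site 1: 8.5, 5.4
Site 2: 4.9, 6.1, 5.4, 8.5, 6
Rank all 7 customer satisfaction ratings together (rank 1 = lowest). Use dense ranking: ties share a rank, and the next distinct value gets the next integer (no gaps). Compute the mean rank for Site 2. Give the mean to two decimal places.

3.00

Sorted (ascending): 4.9, 5.4, 5.4, 6, 6.1, 8.5, 8.5
The 2 values of 5.4 share dense rank 2.
The 2 values of 8.5 share dense rank 5.
Remaining distinct values take the next consecutive integers.
Site 2 values → pooled ranks: 4.9→1, 6.1→4, 5.4→2, 8.5→5, 6→3
Mean rank = (1 + 4 + 2 + 5 + 3) / 5 = 3.00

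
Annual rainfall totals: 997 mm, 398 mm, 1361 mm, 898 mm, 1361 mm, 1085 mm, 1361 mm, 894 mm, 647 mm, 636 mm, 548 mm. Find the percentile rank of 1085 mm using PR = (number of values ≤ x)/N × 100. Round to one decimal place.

N = 11.
Strictly below 1085: 7. Equal to 1085: 1.
PR = 8/11 × 100 = 72.7

72.7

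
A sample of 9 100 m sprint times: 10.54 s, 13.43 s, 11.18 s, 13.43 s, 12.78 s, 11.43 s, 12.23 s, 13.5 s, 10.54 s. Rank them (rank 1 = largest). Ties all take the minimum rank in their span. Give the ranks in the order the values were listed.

Sorted (descending): 13.5, 13.43, 13.43, 12.78, 12.23, 11.43, 11.18, 10.54, 10.54
The 2 values of 13.43 occupy positions 2–3 → each gets rank 2.
The 2 values of 10.54 occupy positions 8–9 → each gets rank 8.

8, 2, 7, 2, 4, 6, 5, 1, 8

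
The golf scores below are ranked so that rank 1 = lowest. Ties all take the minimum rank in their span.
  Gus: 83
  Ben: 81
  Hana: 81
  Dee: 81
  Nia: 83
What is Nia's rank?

4

Sorted (ascending): 81, 81, 81, 83, 83
The 3 values of 81 occupy positions 1–3 → each gets rank 1.
The 2 values of 83 occupy positions 4–5 → each gets rank 4.
Nia has value 83 → rank 4.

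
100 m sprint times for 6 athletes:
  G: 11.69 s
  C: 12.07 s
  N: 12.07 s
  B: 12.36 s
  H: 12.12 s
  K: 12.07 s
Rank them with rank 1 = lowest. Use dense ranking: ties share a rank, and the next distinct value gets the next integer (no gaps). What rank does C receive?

Sorted (ascending): 11.69, 12.07, 12.07, 12.07, 12.12, 12.36
The 3 values of 12.07 share dense rank 2.
Remaining distinct values take the next consecutive integers.
C has value 12.07 s → rank 2.

2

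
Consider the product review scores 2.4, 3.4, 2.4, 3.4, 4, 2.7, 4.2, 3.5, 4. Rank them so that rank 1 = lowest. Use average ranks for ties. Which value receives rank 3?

2.7

Sorted (ascending): 2.4, 2.4, 2.7, 3.4, 3.4, 3.5, 4, 4, 4.2
The 2 values of 2.4 occupy positions 1–2 → average rank (1+2)/2 = 1.5.
The 2 values of 3.4 occupy positions 4–5 → average rank (4+5)/2 = 4.5.
The 2 values of 4 occupy positions 7–8 → average rank (7+8)/2 = 7.5.
Rank 3 → value 2.7.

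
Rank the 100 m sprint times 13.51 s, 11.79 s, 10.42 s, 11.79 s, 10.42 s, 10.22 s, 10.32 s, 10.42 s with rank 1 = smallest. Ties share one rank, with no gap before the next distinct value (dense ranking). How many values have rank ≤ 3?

Sorted (ascending): 10.22, 10.32, 10.42, 10.42, 10.42, 11.79, 11.79, 13.51
The 3 values of 10.42 share dense rank 3.
The 2 values of 11.79 share dense rank 4.
Remaining distinct values take the next consecutive integers.
Ranks ≤ 3: {1, 2, 3, 3, 3} → 5 values.

5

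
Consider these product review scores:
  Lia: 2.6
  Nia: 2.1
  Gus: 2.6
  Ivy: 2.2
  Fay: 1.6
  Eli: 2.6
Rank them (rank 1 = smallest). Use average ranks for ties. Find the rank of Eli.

Sorted (ascending): 1.6, 2.1, 2.2, 2.6, 2.6, 2.6
The 3 values of 2.6 occupy positions 4–6 → average rank 5.
Eli has value 2.6 → rank 5.

5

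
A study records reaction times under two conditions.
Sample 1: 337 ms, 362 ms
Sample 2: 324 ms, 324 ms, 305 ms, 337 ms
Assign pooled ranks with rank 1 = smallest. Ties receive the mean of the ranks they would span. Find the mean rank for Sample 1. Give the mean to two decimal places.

Sorted (ascending): 305, 324, 324, 337, 337, 362
The 2 values of 324 occupy positions 2–3 → average rank (2+3)/2 = 2.5.
The 2 values of 337 occupy positions 4–5 → average rank (4+5)/2 = 4.5.
Sample 1 values → pooled ranks: 337→4.5, 362→6
Mean rank = (4.5 + 6) / 2 = 5.25

5.25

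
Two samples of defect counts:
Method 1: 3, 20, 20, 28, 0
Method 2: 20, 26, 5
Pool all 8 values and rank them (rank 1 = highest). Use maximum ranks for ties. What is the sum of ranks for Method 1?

26

Sorted (descending): 28, 26, 20, 20, 20, 5, 3, 0
The 3 values of 20 occupy positions 3–5 → each gets rank 5.
Method 1 values → pooled ranks: 3→7, 20→5, 20→5, 28→1, 0→8
Rank sum = 7 + 5 + 5 + 1 + 8 = 26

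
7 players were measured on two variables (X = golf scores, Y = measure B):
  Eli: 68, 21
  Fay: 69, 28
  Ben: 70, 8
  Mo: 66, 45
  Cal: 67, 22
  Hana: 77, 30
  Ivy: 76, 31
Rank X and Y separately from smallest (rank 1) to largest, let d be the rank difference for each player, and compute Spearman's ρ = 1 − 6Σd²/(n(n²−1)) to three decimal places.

Ranks of variable 1: 3, 4, 5, 1, 2, 7, 6
Ranks of variable 2: 2, 4, 1, 7, 3, 5, 6
d = r₁ − r₂: 1, 0, 4, -6, -1, 2, 0
d²: 1, 0, 16, 36, 1, 4, 0; Σd² = 58
ρ = 1 − 6·58/(7·48) = 1 − 348/336 = -0.036

-0.036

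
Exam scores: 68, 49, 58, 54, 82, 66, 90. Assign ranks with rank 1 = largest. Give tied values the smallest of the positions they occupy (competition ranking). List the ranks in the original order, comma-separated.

Sorted (descending): 90, 82, 68, 66, 58, 54, 49
No ties — each value takes its position as its rank.

3, 7, 5, 6, 2, 4, 1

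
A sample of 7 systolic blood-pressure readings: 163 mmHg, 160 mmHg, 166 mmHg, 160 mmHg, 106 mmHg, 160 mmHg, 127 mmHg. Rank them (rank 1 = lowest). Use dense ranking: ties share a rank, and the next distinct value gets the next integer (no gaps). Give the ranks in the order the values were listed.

4, 3, 5, 3, 1, 3, 2

Sorted (ascending): 106, 127, 160, 160, 160, 163, 166
The 3 values of 160 share dense rank 3.
Remaining distinct values take the next consecutive integers.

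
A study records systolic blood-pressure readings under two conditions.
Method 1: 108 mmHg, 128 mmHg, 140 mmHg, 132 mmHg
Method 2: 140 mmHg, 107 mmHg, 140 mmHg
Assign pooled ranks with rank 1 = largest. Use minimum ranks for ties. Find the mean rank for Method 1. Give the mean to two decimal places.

Sorted (descending): 140, 140, 140, 132, 128, 108, 107
The 3 values of 140 occupy positions 1–3 → each gets rank 1.
Method 1 values → pooled ranks: 108→6, 128→5, 140→1, 132→4
Mean rank = (6 + 5 + 1 + 4) / 4 = 4.00

4.00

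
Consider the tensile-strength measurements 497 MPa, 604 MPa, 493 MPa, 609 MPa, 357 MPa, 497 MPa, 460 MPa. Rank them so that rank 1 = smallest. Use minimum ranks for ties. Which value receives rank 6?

604

Sorted (ascending): 357, 460, 493, 497, 497, 604, 609
The 2 values of 497 occupy positions 4–5 → each gets rank 4.
Rank 6 → value 604.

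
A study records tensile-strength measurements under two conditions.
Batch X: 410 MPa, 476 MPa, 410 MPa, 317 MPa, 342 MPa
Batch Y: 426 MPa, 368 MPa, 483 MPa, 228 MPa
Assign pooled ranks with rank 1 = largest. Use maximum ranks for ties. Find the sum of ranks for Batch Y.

Sorted (descending): 483, 476, 426, 410, 410, 368, 342, 317, 228
The 2 values of 410 occupy positions 4–5 → each gets rank 5.
Batch Y values → pooled ranks: 426→3, 368→6, 483→1, 228→9
Rank sum = 3 + 6 + 1 + 9 = 19

19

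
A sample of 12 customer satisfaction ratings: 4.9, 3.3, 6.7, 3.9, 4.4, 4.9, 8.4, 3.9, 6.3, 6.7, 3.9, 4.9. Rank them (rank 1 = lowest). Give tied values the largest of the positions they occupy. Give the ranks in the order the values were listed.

Sorted (ascending): 3.3, 3.9, 3.9, 3.9, 4.4, 4.9, 4.9, 4.9, 6.3, 6.7, 6.7, 8.4
The 3 values of 3.9 occupy positions 2–4 → each gets rank 4.
The 3 values of 4.9 occupy positions 6–8 → each gets rank 8.
The 2 values of 6.7 occupy positions 10–11 → each gets rank 11.

8, 1, 11, 4, 5, 8, 12, 4, 9, 11, 4, 8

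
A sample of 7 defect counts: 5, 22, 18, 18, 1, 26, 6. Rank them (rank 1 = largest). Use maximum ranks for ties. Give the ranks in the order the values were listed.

6, 2, 4, 4, 7, 1, 5

Sorted (descending): 26, 22, 18, 18, 6, 5, 1
The 2 values of 18 occupy positions 3–4 → each gets rank 4.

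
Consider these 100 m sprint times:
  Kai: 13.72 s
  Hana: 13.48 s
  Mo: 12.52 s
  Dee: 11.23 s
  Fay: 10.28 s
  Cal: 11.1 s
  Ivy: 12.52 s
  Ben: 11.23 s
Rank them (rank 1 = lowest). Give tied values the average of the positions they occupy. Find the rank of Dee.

3.5

Sorted (ascending): 10.28, 11.1, 11.23, 11.23, 12.52, 12.52, 13.48, 13.72
The 2 values of 11.23 occupy positions 3–4 → average rank (3+4)/2 = 3.5.
The 2 values of 12.52 occupy positions 5–6 → average rank (5+6)/2 = 5.5.
Dee has value 11.23 s → rank 3.5.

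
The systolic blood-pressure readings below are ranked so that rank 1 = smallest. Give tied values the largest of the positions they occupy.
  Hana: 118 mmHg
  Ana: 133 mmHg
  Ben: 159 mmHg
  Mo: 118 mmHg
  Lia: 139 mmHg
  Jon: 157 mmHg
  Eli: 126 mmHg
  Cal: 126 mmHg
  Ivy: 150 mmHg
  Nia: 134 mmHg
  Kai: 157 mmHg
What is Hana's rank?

2

Sorted (ascending): 118, 118, 126, 126, 133, 134, 139, 150, 157, 157, 159
The 2 values of 118 occupy positions 1–2 → each gets rank 2.
The 2 values of 126 occupy positions 3–4 → each gets rank 4.
The 2 values of 157 occupy positions 9–10 → each gets rank 10.
Hana has value 118 mmHg → rank 2.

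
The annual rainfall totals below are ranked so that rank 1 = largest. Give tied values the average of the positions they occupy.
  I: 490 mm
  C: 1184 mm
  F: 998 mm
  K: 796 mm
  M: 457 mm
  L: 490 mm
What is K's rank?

3

Sorted (descending): 1184, 998, 796, 490, 490, 457
The 2 values of 490 occupy positions 4–5 → average rank (4+5)/2 = 4.5.
K has value 796 mm → rank 3.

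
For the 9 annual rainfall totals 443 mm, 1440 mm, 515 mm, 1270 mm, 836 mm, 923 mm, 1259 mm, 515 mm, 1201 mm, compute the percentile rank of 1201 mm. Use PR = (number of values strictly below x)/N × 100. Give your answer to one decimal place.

55.6

N = 9.
Strictly below 1201: 5. Equal to 1201: 1.
PR = 5/9 × 100 = 55.6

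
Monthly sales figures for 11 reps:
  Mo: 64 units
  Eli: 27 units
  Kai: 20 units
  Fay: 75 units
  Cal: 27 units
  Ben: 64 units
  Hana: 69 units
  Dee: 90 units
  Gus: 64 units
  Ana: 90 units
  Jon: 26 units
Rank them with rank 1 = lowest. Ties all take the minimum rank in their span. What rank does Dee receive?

10

Sorted (ascending): 20, 26, 27, 27, 64, 64, 64, 69, 75, 90, 90
The 2 values of 27 occupy positions 3–4 → each gets rank 3.
The 3 values of 64 occupy positions 5–7 → each gets rank 5.
The 2 values of 90 occupy positions 10–11 → each gets rank 10.
Dee has value 90 units → rank 10.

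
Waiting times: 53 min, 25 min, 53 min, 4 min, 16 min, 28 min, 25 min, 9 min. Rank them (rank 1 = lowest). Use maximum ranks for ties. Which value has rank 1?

Sorted (ascending): 4, 9, 16, 25, 25, 28, 53, 53
The 2 values of 25 occupy positions 4–5 → each gets rank 5.
The 2 values of 53 occupy positions 7–8 → each gets rank 8.
Rank 1 → value 4.

4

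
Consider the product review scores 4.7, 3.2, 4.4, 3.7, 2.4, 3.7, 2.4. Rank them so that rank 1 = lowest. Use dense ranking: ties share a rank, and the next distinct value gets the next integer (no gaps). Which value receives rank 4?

4.4

Sorted (ascending): 2.4, 2.4, 3.2, 3.7, 3.7, 4.4, 4.7
The 2 values of 2.4 share dense rank 1.
The 2 values of 3.7 share dense rank 3.
Remaining distinct values take the next consecutive integers.
Rank 4 → value 4.4.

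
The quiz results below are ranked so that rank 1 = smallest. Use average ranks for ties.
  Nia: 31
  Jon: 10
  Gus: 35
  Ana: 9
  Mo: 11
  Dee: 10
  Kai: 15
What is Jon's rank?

2.5

Sorted (ascending): 9, 10, 10, 11, 15, 31, 35
The 2 values of 10 occupy positions 2–3 → average rank (2+3)/2 = 2.5.
Jon has value 10 → rank 2.5.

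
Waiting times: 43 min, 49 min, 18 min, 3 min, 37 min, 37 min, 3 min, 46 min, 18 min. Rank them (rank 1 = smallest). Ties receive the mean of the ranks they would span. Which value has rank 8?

46

Sorted (ascending): 3, 3, 18, 18, 37, 37, 43, 46, 49
The 2 values of 3 occupy positions 1–2 → average rank (1+2)/2 = 1.5.
The 2 values of 18 occupy positions 3–4 → average rank (3+4)/2 = 3.5.
The 2 values of 37 occupy positions 5–6 → average rank (5+6)/2 = 5.5.
Rank 8 → value 46.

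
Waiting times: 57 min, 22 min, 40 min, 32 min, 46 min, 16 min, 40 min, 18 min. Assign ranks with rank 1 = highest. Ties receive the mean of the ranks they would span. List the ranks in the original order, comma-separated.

Sorted (descending): 57, 46, 40, 40, 32, 22, 18, 16
The 2 values of 40 occupy positions 3–4 → average rank (3+4)/2 = 3.5.

1, 6, 3.5, 5, 2, 8, 3.5, 7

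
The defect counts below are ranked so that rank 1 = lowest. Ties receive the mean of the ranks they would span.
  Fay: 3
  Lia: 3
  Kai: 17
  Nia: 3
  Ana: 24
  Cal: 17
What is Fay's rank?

Sorted (ascending): 3, 3, 3, 17, 17, 24
The 3 values of 3 occupy positions 1–3 → average rank 2.
The 2 values of 17 occupy positions 4–5 → average rank (4+5)/2 = 4.5.
Fay has value 3 → rank 2.

2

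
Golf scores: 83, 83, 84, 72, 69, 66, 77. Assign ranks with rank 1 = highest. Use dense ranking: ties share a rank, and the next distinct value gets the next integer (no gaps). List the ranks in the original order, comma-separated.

Sorted (descending): 84, 83, 83, 77, 72, 69, 66
The 2 values of 83 share dense rank 2.
Remaining distinct values take the next consecutive integers.

2, 2, 1, 4, 5, 6, 3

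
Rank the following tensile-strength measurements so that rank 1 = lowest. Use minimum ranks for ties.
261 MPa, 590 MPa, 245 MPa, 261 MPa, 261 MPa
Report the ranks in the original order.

2, 5, 1, 2, 2

Sorted (ascending): 245, 261, 261, 261, 590
The 3 values of 261 occupy positions 2–4 → each gets rank 2.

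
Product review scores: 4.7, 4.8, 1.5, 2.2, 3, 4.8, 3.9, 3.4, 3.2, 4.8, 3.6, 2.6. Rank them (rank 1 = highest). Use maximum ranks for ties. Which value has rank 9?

Sorted (descending): 4.8, 4.8, 4.8, 4.7, 3.9, 3.6, 3.4, 3.2, 3, 2.6, 2.2, 1.5
The 3 values of 4.8 occupy positions 1–3 → each gets rank 3.
Rank 9 → value 3.

3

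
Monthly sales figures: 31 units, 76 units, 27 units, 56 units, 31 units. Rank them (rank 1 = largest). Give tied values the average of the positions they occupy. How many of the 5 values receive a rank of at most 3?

2

Sorted (descending): 76, 56, 31, 31, 27
The 2 values of 31 occupy positions 3–4 → average rank (3+4)/2 = 3.5.
Ranks ≤ 3: {1, 2} → 2 values.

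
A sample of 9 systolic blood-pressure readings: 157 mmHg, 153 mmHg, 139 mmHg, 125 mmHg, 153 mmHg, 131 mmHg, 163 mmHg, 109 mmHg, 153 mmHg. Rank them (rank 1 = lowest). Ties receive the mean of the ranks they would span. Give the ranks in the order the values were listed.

Sorted (ascending): 109, 125, 131, 139, 153, 153, 153, 157, 163
The 3 values of 153 occupy positions 5–7 → average rank 6.

8, 6, 4, 2, 6, 3, 9, 1, 6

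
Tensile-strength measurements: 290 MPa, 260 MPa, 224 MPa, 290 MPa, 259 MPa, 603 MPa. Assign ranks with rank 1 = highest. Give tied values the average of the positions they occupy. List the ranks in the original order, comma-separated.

Sorted (descending): 603, 290, 290, 260, 259, 224
The 2 values of 290 occupy positions 2–3 → average rank (2+3)/2 = 2.5.

2.5, 4, 6, 2.5, 5, 1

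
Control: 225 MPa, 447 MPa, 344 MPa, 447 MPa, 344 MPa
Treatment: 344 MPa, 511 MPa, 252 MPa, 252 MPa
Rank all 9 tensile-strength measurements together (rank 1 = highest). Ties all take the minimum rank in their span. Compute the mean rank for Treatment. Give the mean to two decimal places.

Sorted (descending): 511, 447, 447, 344, 344, 344, 252, 252, 225
The 2 values of 447 occupy positions 2–3 → each gets rank 2.
The 3 values of 344 occupy positions 4–6 → each gets rank 4.
The 2 values of 252 occupy positions 7–8 → each gets rank 7.
Treatment values → pooled ranks: 344→4, 511→1, 252→7, 252→7
Mean rank = (4 + 1 + 7 + 7) / 4 = 4.75

4.75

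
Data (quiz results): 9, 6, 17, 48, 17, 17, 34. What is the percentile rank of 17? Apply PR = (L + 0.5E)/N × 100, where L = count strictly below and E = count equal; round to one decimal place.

N = 7.
Strictly below 17: 2. Equal to 17: 3.
PR = (2 + 0.5·3)/7 × 100 = 50.0

50.0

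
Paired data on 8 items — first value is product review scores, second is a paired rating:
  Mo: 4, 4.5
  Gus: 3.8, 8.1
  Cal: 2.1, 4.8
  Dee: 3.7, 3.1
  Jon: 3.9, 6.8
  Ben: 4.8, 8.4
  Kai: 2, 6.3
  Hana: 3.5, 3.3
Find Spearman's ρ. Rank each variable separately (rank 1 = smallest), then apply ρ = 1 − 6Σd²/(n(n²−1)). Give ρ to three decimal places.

Ranks of variable 1: 7, 5, 2, 4, 6, 8, 1, 3
Ranks of variable 2: 3, 7, 4, 1, 6, 8, 5, 2
d = r₁ − r₂: 4, -2, -2, 3, 0, 0, -4, 1
d²: 16, 4, 4, 9, 0, 0, 16, 1; Σd² = 50
ρ = 1 − 6·50/(8·63) = 1 − 300/504 = 0.405

0.405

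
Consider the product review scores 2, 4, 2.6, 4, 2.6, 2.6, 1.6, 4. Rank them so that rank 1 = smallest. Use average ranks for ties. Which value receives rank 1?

Sorted (ascending): 1.6, 2, 2.6, 2.6, 2.6, 4, 4, 4
The 3 values of 2.6 occupy positions 3–5 → average rank 4.
The 3 values of 4 occupy positions 6–8 → average rank 7.
Rank 1 → value 1.6.

1.6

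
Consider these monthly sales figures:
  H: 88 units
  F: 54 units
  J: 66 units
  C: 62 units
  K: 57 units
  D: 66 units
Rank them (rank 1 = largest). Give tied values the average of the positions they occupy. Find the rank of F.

6

Sorted (descending): 88, 66, 66, 62, 57, 54
The 2 values of 66 occupy positions 2–3 → average rank (2+3)/2 = 2.5.
F has value 54 units → rank 6.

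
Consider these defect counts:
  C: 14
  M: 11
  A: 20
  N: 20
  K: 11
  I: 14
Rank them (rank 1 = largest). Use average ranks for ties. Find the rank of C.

Sorted (descending): 20, 20, 14, 14, 11, 11
The 2 values of 20 occupy positions 1–2 → average rank (1+2)/2 = 1.5.
The 2 values of 14 occupy positions 3–4 → average rank (3+4)/2 = 3.5.
The 2 values of 11 occupy positions 5–6 → average rank (5+6)/2 = 5.5.
C has value 14 → rank 3.5.

3.5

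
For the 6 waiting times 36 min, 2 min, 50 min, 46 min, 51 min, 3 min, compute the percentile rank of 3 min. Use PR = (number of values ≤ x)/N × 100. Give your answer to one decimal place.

N = 6.
Strictly below 3: 1. Equal to 3: 1.
PR = 2/6 × 100 = 33.3

33.3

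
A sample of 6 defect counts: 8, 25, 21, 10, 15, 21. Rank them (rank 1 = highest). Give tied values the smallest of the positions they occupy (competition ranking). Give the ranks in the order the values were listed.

6, 1, 2, 5, 4, 2

Sorted (descending): 25, 21, 21, 15, 10, 8
The 2 values of 21 occupy positions 2–3 → each gets rank 2.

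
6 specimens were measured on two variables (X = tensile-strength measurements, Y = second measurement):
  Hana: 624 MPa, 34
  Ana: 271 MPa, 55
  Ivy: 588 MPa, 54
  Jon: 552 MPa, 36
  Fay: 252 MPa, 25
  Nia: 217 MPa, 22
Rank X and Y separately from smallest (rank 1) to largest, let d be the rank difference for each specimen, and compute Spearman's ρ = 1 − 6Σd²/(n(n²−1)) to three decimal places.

Ranks of variable 1: 6, 3, 5, 4, 2, 1
Ranks of variable 2: 3, 6, 5, 4, 2, 1
d = r₁ − r₂: 3, -3, 0, 0, 0, 0
d²: 9, 9, 0, 0, 0, 0; Σd² = 18
ρ = 1 − 6·18/(6·35) = 1 − 108/210 = 0.486

0.486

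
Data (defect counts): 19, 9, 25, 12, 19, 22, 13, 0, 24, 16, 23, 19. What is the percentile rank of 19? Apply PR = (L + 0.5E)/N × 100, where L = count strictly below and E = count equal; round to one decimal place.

N = 12.
Strictly below 19: 5. Equal to 19: 3.
PR = (5 + 0.5·3)/12 × 100 = 54.2

54.2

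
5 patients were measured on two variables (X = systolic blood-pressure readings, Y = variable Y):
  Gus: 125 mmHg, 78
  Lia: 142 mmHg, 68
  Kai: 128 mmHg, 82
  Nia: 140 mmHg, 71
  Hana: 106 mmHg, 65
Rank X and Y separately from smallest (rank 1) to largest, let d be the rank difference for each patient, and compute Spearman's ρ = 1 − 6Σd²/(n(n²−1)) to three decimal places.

Ranks of variable 1: 2, 5, 3, 4, 1
Ranks of variable 2: 4, 2, 5, 3, 1
d = r₁ − r₂: -2, 3, -2, 1, 0
d²: 4, 9, 4, 1, 0; Σd² = 18
ρ = 1 − 6·18/(5·24) = 1 − 108/120 = 0.100

0.100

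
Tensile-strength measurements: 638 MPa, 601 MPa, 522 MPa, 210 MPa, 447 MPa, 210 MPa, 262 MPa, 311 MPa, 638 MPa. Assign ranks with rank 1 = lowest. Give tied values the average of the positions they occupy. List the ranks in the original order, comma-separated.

8.5, 7, 6, 1.5, 5, 1.5, 3, 4, 8.5

Sorted (ascending): 210, 210, 262, 311, 447, 522, 601, 638, 638
The 2 values of 210 occupy positions 1–2 → average rank (1+2)/2 = 1.5.
The 2 values of 638 occupy positions 8–9 → average rank (8+9)/2 = 8.5.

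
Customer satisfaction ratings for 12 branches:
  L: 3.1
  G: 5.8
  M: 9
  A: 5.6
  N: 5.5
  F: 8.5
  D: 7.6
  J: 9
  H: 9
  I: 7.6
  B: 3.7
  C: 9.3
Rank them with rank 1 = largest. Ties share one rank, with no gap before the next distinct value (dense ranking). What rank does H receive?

Sorted (descending): 9.3, 9, 9, 9, 8.5, 7.6, 7.6, 5.8, 5.6, 5.5, 3.7, 3.1
The 3 values of 9 share dense rank 2.
The 2 values of 7.6 share dense rank 4.
Remaining distinct values take the next consecutive integers.
H has value 9 → rank 2.

2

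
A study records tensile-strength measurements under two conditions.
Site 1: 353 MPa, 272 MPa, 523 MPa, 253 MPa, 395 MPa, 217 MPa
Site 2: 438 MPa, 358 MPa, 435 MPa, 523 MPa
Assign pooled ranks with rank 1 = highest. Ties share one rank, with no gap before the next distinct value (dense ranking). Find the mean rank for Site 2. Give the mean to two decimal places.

Sorted (descending): 523, 523, 438, 435, 395, 358, 353, 272, 253, 217
The 2 values of 523 share dense rank 1.
Remaining distinct values take the next consecutive integers.
Site 2 values → pooled ranks: 438→2, 358→5, 435→3, 523→1
Mean rank = (2 + 5 + 3 + 1) / 4 = 2.75

2.75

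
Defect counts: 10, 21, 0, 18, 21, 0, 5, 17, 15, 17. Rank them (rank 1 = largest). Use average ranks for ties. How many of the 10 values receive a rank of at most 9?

Sorted (descending): 21, 21, 18, 17, 17, 15, 10, 5, 0, 0
The 2 values of 21 occupy positions 1–2 → average rank (1+2)/2 = 1.5.
The 2 values of 17 occupy positions 4–5 → average rank (4+5)/2 = 4.5.
The 2 values of 0 occupy positions 9–10 → average rank (9+10)/2 = 9.5.
Ranks ≤ 9: {1.5, 1.5, 3, 4.5, 4.5, 6, 7, 8} → 8 values.

8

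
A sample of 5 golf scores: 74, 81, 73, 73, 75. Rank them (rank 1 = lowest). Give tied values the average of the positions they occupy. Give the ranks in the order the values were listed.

Sorted (ascending): 73, 73, 74, 75, 81
The 2 values of 73 occupy positions 1–2 → average rank (1+2)/2 = 1.5.

3, 5, 1.5, 1.5, 4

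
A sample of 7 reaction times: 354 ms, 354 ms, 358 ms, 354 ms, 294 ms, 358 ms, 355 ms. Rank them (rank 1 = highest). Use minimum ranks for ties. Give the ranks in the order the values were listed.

4, 4, 1, 4, 7, 1, 3

Sorted (descending): 358, 358, 355, 354, 354, 354, 294
The 2 values of 358 occupy positions 1–2 → each gets rank 1.
The 3 values of 354 occupy positions 4–6 → each gets rank 4.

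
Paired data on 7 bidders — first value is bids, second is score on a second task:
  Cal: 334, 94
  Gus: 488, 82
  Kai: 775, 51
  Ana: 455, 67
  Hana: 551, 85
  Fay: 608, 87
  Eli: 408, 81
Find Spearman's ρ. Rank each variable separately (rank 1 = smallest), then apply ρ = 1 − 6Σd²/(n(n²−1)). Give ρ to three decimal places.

Ranks of variable 1: 1, 4, 7, 3, 5, 6, 2
Ranks of variable 2: 7, 4, 1, 2, 5, 6, 3
d = r₁ − r₂: -6, 0, 6, 1, 0, 0, -1
d²: 36, 0, 36, 1, 0, 0, 1; Σd² = 74
ρ = 1 − 6·74/(7·48) = 1 − 444/336 = -0.321

-0.321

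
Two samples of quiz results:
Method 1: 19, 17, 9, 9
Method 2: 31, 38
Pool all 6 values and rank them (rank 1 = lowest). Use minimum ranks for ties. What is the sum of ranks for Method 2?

Sorted (ascending): 9, 9, 17, 19, 31, 38
The 2 values of 9 occupy positions 1–2 → each gets rank 1.
Method 2 values → pooled ranks: 31→5, 38→6
Rank sum = 5 + 6 = 11

11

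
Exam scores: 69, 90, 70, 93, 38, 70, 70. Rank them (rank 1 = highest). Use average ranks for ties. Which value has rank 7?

Sorted (descending): 93, 90, 70, 70, 70, 69, 38
The 3 values of 70 occupy positions 3–5 → average rank 4.
Rank 7 → value 38.

38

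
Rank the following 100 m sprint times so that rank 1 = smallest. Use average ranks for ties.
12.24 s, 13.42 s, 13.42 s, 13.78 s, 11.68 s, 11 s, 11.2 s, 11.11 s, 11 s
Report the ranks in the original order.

6, 7.5, 7.5, 9, 5, 1.5, 4, 3, 1.5

Sorted (ascending): 11, 11, 11.11, 11.2, 11.68, 12.24, 13.42, 13.42, 13.78
The 2 values of 11 occupy positions 1–2 → average rank (1+2)/2 = 1.5.
The 2 values of 13.42 occupy positions 7–8 → average rank (7+8)/2 = 7.5.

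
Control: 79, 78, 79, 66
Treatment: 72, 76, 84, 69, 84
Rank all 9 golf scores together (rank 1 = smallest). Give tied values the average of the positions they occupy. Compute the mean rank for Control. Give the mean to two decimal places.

4.75

Sorted (ascending): 66, 69, 72, 76, 78, 79, 79, 84, 84
The 2 values of 79 occupy positions 6–7 → average rank (6+7)/2 = 6.5.
The 2 values of 84 occupy positions 8–9 → average rank (8+9)/2 = 8.5.
Control values → pooled ranks: 79→6.5, 78→5, 79→6.5, 66→1
Mean rank = (6.5 + 5 + 6.5 + 1) / 4 = 4.75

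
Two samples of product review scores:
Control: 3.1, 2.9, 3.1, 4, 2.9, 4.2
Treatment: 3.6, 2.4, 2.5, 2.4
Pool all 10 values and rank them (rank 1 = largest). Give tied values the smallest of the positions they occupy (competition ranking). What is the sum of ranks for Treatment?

29

Sorted (descending): 4.2, 4, 3.6, 3.1, 3.1, 2.9, 2.9, 2.5, 2.4, 2.4
The 2 values of 3.1 occupy positions 4–5 → each gets rank 4.
The 2 values of 2.9 occupy positions 6–7 → each gets rank 6.
The 2 values of 2.4 occupy positions 9–10 → each gets rank 9.
Treatment values → pooled ranks: 3.6→3, 2.4→9, 2.5→8, 2.4→9
Rank sum = 3 + 9 + 8 + 9 = 29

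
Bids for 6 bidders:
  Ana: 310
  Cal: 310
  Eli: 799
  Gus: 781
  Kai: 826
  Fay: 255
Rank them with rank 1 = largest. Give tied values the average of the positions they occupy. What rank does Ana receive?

4.5

Sorted (descending): 826, 799, 781, 310, 310, 255
The 2 values of 310 occupy positions 4–5 → average rank (4+5)/2 = 4.5.
Ana has value 310 → rank 4.5.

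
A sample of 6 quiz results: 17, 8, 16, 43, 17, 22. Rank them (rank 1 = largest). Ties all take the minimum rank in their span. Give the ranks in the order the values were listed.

3, 6, 5, 1, 3, 2

Sorted (descending): 43, 22, 17, 17, 16, 8
The 2 values of 17 occupy positions 3–4 → each gets rank 3.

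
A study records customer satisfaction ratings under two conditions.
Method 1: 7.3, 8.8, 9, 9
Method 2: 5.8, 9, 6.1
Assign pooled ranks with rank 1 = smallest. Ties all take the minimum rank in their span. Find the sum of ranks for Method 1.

17

Sorted (ascending): 5.8, 6.1, 7.3, 8.8, 9, 9, 9
The 3 values of 9 occupy positions 5–7 → each gets rank 5.
Method 1 values → pooled ranks: 7.3→3, 8.8→4, 9→5, 9→5
Rank sum = 3 + 4 + 5 + 5 = 17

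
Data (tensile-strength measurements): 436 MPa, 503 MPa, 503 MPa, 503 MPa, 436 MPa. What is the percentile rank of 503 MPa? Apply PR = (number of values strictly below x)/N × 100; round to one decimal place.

N = 5.
Strictly below 503: 2. Equal to 503: 3.
PR = 2/5 × 100 = 40.0

40.0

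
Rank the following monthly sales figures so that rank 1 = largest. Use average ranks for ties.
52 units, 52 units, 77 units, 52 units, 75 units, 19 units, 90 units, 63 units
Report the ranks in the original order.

6, 6, 2, 6, 3, 8, 1, 4

Sorted (descending): 90, 77, 75, 63, 52, 52, 52, 19
The 3 values of 52 occupy positions 5–7 → average rank 6.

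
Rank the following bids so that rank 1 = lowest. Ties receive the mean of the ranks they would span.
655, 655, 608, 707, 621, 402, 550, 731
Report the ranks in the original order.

Sorted (ascending): 402, 550, 608, 621, 655, 655, 707, 731
The 2 values of 655 occupy positions 5–6 → average rank (5+6)/2 = 5.5.

5.5, 5.5, 3, 7, 4, 1, 2, 8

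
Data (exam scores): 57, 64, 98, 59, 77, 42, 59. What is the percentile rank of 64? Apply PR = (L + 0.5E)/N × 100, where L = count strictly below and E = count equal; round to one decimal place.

64.3

N = 7.
Strictly below 64: 4. Equal to 64: 1.
PR = (4 + 0.5·1)/7 × 100 = 64.3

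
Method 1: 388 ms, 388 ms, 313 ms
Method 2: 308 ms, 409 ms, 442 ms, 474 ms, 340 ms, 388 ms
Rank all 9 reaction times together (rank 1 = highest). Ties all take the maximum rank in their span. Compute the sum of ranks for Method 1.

20

Sorted (descending): 474, 442, 409, 388, 388, 388, 340, 313, 308
The 3 values of 388 occupy positions 4–6 → each gets rank 6.
Method 1 values → pooled ranks: 388→6, 388→6, 313→8
Rank sum = 6 + 6 + 8 = 20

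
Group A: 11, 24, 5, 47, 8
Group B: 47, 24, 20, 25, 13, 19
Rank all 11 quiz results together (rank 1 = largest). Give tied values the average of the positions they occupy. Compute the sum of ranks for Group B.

Sorted (descending): 47, 47, 25, 24, 24, 20, 19, 13, 11, 8, 5
The 2 values of 47 occupy positions 1–2 → average rank (1+2)/2 = 1.5.
The 2 values of 24 occupy positions 4–5 → average rank (4+5)/2 = 4.5.
Group B values → pooled ranks: 47→1.5, 24→4.5, 20→6, 25→3, 13→8, 19→7
Rank sum = 1.5 + 4.5 + 6 + 3 + 8 + 7 = 30

30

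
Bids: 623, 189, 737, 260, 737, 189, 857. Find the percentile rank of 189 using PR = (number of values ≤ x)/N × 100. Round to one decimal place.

28.6

N = 7.
Strictly below 189: 0. Equal to 189: 2.
PR = 2/7 × 100 = 28.6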